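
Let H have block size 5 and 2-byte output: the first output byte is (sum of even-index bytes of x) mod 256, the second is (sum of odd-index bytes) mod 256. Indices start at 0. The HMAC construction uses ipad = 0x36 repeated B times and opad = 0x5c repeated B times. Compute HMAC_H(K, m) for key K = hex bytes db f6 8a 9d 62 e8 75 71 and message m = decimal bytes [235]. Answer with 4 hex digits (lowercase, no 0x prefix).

1382

Key hex bytes db f6 8a 9d 62 e8 75 71 is 8 bytes > B = 5, so hash it first: H(key) = 3c ec, then zero-pad to 5 bytes: K' = 3c ec 00 00 00.
K' ⊕ ipad = 0a da 36 36 36.  K' ⊕ opad = 60 b0 5c 5c 5c.
Inner input = (K'⊕ipad) ∥ m = 0a da 36 36 36 ∥ eb.
Inner hash: even-index sum = 118 mod 256 = 118; odd-index sum = 507 mod 256 = 251 → 76 fb.
Outer input = (K'⊕opad) ∥ inner = 60 b0 5c 5c 5c ∥ 76 fb.
Outer hash (tag): even-index sum = 531 mod 256 = 19; odd-index sum = 386 mod 256 = 130 → 13 82.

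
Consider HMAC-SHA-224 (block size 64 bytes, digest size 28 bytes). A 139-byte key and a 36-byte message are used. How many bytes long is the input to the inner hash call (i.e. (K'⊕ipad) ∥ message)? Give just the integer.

Key is 139 > 64 bytes, so it is hashed to 28 bytes then zero-padded to 64: |K'| = 64.
Inner input = (K'⊕ipad) ∥ m → 64 + 36 = 100 bytes.

100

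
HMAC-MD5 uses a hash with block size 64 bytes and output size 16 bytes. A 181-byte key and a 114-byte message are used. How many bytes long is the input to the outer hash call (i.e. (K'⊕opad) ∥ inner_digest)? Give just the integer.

Key is 181 > 64 bytes, so it is hashed to 16 bytes then zero-padded to 64: |K'| = 64.
Outer input = (K'⊕opad) ∥ H(inner) → 64 + 16 = 80 bytes.

80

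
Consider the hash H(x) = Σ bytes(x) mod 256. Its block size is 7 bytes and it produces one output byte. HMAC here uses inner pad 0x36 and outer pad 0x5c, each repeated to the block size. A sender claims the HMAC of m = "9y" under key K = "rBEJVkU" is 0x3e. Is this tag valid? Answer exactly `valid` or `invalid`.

Key "rBEJVkU" = 72 42 45 4a 56 6b 55 is exactly B = 7 bytes: K' = 72 42 45 4a 56 6b 55.
K' ⊕ ipad = 44 74 73 7c 60 5d 63; K' ⊕ opad = 2e 1e 19 16 0a 37 09.
Inner hash: sum = 68+116+115+124+96+93+99+57+121 = 889; mod 256 = 121 → 79.
Outer hash (recomputed tag): sum = 46+30+25+22+10+55+9+121 = 318; mod 256 = 62 → 3e.
Recomputed tag = 3e; claimed = 3e → match.

valid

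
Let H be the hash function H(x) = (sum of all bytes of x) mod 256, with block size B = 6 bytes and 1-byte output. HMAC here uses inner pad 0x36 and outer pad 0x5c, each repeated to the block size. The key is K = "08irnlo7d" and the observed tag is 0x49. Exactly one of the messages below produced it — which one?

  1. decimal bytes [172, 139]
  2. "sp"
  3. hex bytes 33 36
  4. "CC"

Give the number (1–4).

Key "08irnlo7d" = 30 38 69 72 6e 6c 6f 37 64 is 9 bytes > B = 6, so hash it first: H(key) = 27, then zero-pad to 6 bytes: K' = 27 00 00 00 00 00.
K' ⊕ ipad = 11 36 36 36 36 36; K' ⊕ opad = 7b 5c 5c 5c 5c 5c.
m1: inner = H(11 36 36 36 36 36 ac 8b) = 56; tag = H(7b 5c 5c 5c 5c 5c 56) = 9d
m2: inner = H(11 36 36 36 36 36 73 70) = 02; tag = H(7b 5c 5c 5c 5c 5c 02) = 49 ← matches
m3: inner = H(11 36 36 36 36 36 33 36) = 88; tag = H(7b 5c 5c 5c 5c 5c 88) = cf
m4: inner = H(11 36 36 36 36 36 43 43) = a5; tag = H(7b 5c 5c 5c 5c 5c a5) = ec

2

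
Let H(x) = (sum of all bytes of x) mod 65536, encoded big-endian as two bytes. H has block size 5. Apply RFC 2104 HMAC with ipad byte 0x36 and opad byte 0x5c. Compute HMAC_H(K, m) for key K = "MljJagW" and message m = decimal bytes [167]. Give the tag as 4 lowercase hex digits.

027b

Key "MljJagW" = 4d 6c 6a 4a 61 67 57 is 7 bytes > B = 5, so hash it first: H(key) = 02 8c, then zero-pad to 5 bytes: K' = 02 8c 00 00 00.
K' ⊕ ipad = 34 ba 36 36 36.  K' ⊕ opad = 5e d0 5c 5c 5c.
Inner input = (K'⊕ipad) ∥ m = 34 ba 36 36 36 ∥ a7.
Inner hash: sum = 52+186+54+54+54+167 = 567 → 02 37.
Outer input = (K'⊕opad) ∥ inner = 5e d0 5c 5c 5c ∥ 02 37.
Outer hash (tag): sum = 94+208+92+92+92+2+55 = 635 → 02 7b.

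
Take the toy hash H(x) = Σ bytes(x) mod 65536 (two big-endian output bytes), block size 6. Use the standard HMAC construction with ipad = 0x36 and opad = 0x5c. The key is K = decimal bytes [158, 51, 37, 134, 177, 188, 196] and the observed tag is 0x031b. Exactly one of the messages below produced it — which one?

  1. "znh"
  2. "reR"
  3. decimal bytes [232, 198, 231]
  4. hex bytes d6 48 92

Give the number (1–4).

Key decimal bytes [158, 51, 37, 134, 177, 188, 196] = 9e 33 25 86 b1 bc c4 is 7 bytes > B = 6, so hash it first: H(key) = 03 ad, then zero-pad to 6 bytes: K' = 03 ad 00 00 00 00.
K' ⊕ ipad = 35 9b 36 36 36 36; K' ⊕ opad = 5f f1 5c 5c 5c 5c.
m1: inner = H(35 9b 36 36 36 36 7a 6e 68) = 02 f8; tag = H(5f f1 5c 5c 5c 5c 02 f8) = 03ba
m2: inner = H(35 9b 36 36 36 36 72 65 52) = 02 d1; tag = H(5f f1 5c 5c 5c 5c 02 d1) = 0393
m3: inner = H(35 9b 36 36 36 36 e8 c6 e7) = 04 3d; tag = H(5f f1 5c 5c 5c 5c 04 3d) = 0301
m4: inner = H(35 9b 36 36 36 36 d6 48 92) = 03 58; tag = H(5f f1 5c 5c 5c 5c 03 58) = 031b ← matches

4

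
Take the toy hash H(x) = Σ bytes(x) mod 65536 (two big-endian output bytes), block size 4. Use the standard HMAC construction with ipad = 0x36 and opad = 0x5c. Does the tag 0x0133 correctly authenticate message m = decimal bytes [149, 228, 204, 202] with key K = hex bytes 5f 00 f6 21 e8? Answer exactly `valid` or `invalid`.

valid

Key hex bytes 5f 00 f6 21 e8 is 5 bytes > B = 4, so hash it first: H(key) = 02 5e, then zero-pad to 4 bytes: K' = 02 5e 00 00.
K' ⊕ ipad = 34 68 36 36; K' ⊕ opad = 5e 02 5c 5c.
Inner hash: sum = 52+104+54+54+149+228+204+202 = 1047 → 04 17.
Outer hash (recomputed tag): sum = 94+2+92+92+4+23 = 307 → 01 33.
Recomputed tag = 0133; claimed = 0133 → match.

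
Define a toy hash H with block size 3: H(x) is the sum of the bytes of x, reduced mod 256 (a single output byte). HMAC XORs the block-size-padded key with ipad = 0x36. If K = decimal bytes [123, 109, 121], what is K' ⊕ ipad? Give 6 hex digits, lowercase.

Key decimal bytes [123, 109, 121] = 7b 6d 79 is exactly B = 3 bytes: K' = 7b 6d 79.
XOR each byte with 0x36: 7b⊕36=4d, 6d⊕36=5b, 79⊕36=4f.

4d5b4f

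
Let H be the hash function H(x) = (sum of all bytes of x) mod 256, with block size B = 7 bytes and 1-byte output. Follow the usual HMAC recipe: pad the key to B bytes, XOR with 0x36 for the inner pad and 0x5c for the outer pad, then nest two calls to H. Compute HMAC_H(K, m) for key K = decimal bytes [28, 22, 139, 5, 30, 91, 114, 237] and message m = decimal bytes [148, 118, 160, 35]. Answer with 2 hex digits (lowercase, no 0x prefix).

Key decimal bytes [28, 22, 139, 5, 30, 91, 114, 237] = 1c 16 8b 05 1e 5b 72 ed is 8 bytes > B = 7, so hash it first: H(key) = 9a, then zero-pad to 7 bytes: K' = 9a 00 00 00 00 00 00.
K' ⊕ ipad = ac 36 36 36 36 36 36.  K' ⊕ opad = c6 5c 5c 5c 5c 5c 5c.
Inner input = (K'⊕ipad) ∥ m = ac 36 36 36 36 36 36 ∥ 94 76 a0 23.
Inner hash: sum = 172+54+54+54+54+54+54+148+118+160+35 = 957; mod 256 = 189 → bd.
Outer input = (K'⊕opad) ∥ inner = c6 5c 5c 5c 5c 5c 5c ∥ bd.
Outer hash (tag): sum = 198+92+92+92+92+92+92+189 = 939; mod 256 = 171 → ab.

ab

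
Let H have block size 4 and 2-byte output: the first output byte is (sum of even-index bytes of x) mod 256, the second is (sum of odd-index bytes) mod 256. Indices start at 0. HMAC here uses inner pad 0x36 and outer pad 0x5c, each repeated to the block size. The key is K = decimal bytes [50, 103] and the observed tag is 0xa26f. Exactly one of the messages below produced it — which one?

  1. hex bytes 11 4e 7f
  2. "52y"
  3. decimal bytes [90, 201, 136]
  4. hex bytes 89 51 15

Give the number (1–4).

4

Key decimal bytes [50, 103] = 32 67 is 2 bytes ≤ B = 4; zero-pad to 4 bytes: K' = 32 67 00 00.
K' ⊕ ipad = 04 51 36 36; K' ⊕ opad = 6e 3b 5c 5c.
m1: inner = H(04 51 36 36 11 4e 7f) = ca d5; tag = H(6e 3b 5c 5c ca d5) = 946c
m2: inner = H(04 51 36 36 35 32 79) = e8 b9; tag = H(6e 3b 5c 5c e8 b9) = b250
m3: inner = H(04 51 36 36 5a c9 88) = 1c 50; tag = H(6e 3b 5c 5c 1c 50) = e6e7
m4: inner = H(04 51 36 36 89 51 15) = d8 d8; tag = H(6e 3b 5c 5c d8 d8) = a26f ← matches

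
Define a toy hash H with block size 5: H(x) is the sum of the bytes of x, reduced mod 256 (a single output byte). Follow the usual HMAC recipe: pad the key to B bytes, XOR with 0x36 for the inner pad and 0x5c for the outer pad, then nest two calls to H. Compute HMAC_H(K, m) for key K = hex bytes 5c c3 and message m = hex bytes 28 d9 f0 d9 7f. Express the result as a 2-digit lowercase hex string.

fd

Key hex bytes 5c c3 is 2 bytes ≤ B = 5; zero-pad to 5 bytes: K' = 5c c3 00 00 00.
K' ⊕ ipad = 6a f5 36 36 36.  K' ⊕ opad = 00 9f 5c 5c 5c.
Inner input = (K'⊕ipad) ∥ m = 6a f5 36 36 36 ∥ 28 d9 f0 d9 7f.
Inner hash: sum = 106+245+54+54+54+40+217+240+217+127 = 1354; mod 256 = 74 → 4a.
Outer input = (K'⊕opad) ∥ inner = 00 9f 5c 5c 5c ∥ 4a.
Outer hash (tag): sum = 0+159+92+92+92+74 = 509; mod 256 = 253 → fd.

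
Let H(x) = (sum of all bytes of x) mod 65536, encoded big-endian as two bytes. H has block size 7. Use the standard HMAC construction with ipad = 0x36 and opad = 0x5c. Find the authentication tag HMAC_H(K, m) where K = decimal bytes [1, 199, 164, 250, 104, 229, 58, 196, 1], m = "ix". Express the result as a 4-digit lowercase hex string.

Key decimal bytes [1, 199, 164, 250, 104, 229, 58, 196, 1] = 01 c7 a4 fa 68 e5 3a c4 01 is 9 bytes > B = 7, so hash it first: H(key) = 04 b2, then zero-pad to 7 bytes: K' = 04 b2 00 00 00 00 00.
K' ⊕ ipad = 32 84 36 36 36 36 36.  K' ⊕ opad = 58 ee 5c 5c 5c 5c 5c.
Inner input = (K'⊕ipad) ∥ m = 32 84 36 36 36 36 36 ∥ 69 78.
Inner hash: sum = 50+132+54+54+54+54+54+105+120 = 677 → 02 a5.
Outer input = (K'⊕opad) ∥ inner = 58 ee 5c 5c 5c 5c 5c ∥ 02 a5.
Outer hash (tag): sum = 88+238+92+92+92+92+92+2+165 = 953 → 03 b9.

03b9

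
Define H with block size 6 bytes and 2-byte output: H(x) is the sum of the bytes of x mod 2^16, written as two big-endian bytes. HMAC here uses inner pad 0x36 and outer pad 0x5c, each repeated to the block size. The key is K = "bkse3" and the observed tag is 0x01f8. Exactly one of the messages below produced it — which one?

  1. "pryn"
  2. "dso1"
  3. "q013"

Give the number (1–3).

1

Key "bkse3" = 62 6b 73 65 33 is 5 bytes ≤ B = 6; zero-pad to 6 bytes: K' = 62 6b 73 65 33 00.
K' ⊕ ipad = 54 5d 45 53 05 36; K' ⊕ opad = 3e 37 2f 39 6f 5c.
m1: inner = H(54 5d 45 53 05 36 70 72 79 6e) = 03 4d; tag = H(3e 37 2f 39 6f 5c 03 4d) = 01f8 ← matches
m2: inner = H(54 5d 45 53 05 36 64 73 6f 31) = 02 fb; tag = H(3e 37 2f 39 6f 5c 02 fb) = 02a5
m3: inner = H(54 5d 45 53 05 36 71 30 31 33) = 02 89; tag = H(3e 37 2f 39 6f 5c 02 89) = 0233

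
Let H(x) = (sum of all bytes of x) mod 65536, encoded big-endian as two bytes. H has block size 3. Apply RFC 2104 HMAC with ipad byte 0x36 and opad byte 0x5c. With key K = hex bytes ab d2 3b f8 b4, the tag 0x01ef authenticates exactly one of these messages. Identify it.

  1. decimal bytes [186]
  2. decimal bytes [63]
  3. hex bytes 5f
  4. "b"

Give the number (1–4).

Key hex bytes ab d2 3b f8 b4 is 5 bytes > B = 3, so hash it first: H(key) = 03 64, then zero-pad to 3 bytes: K' = 03 64 00.
K' ⊕ ipad = 35 52 36; K' ⊕ opad = 5f 38 5c.
m1: inner = H(35 52 36 ba) = 01 77; tag = H(5f 38 5c 01 77) = 016b
m2: inner = H(35 52 36 3f) = 00 fc; tag = H(5f 38 5c 00 fc) = 01ef ← matches
m3: inner = H(35 52 36 5f) = 01 1c; tag = H(5f 38 5c 01 1c) = 0110
m4: inner = H(35 52 36 62) = 01 1f; tag = H(5f 38 5c 01 1f) = 0113

2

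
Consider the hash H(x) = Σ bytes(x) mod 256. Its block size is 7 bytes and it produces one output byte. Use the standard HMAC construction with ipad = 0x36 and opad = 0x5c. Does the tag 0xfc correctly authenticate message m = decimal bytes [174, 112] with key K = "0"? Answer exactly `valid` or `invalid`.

valid

Key "0" = 30 is 1 byte ≤ B = 7; zero-pad to 7 bytes: K' = 30 00 00 00 00 00 00.
K' ⊕ ipad = 06 36 36 36 36 36 36; K' ⊕ opad = 6c 5c 5c 5c 5c 5c 5c.
Inner hash: sum = 6+54+54+54+54+54+54+174+112 = 616; mod 256 = 104 → 68.
Outer hash (recomputed tag): sum = 108+92+92+92+92+92+92+104 = 764; mod 256 = 252 → fc.
Recomputed tag = fc; claimed = fc → match.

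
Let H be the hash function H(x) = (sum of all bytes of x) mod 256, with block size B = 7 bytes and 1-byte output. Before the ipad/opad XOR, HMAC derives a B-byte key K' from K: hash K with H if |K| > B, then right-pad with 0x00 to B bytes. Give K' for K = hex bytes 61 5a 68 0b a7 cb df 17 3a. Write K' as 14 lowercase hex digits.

|K| = 9 > B = 7, so first hash the key.
H(K): sum = 97+90+104+11+167+203+223+23+58 = 976; mod 256 = 208 → d0.
Zero-pad H(K) = d0 to 7 bytes: K' = d0 00 00 00 00 00 00.

d0000000000000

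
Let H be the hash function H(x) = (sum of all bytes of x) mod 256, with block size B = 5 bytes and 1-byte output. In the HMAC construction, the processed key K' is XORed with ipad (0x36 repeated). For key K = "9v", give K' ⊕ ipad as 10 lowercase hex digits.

Key "9v" = 39 76 is 2 bytes ≤ B = 5; zero-pad to 5 bytes: K' = 39 76 00 00 00.
XOR each byte with 0x36: 39⊕36=0f, 76⊕36=40, 00⊕36=36, 00⊕36=36, 00⊕36=36.

0f40363636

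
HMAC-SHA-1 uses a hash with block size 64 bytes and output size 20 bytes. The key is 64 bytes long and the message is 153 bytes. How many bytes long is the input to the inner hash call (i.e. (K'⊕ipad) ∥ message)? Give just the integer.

217

Key is 64 ≤ 64 bytes, zero-padded: |K'| = 64.
Inner input = (K'⊕ipad) ∥ m → 64 + 153 = 217 bytes.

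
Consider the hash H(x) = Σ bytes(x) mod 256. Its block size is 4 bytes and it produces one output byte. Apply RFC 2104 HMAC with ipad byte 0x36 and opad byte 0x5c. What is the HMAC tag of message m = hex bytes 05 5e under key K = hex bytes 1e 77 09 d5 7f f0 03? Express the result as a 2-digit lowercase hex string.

a5

Key hex bytes 1e 77 09 d5 7f f0 03 is 7 bytes > B = 4, so hash it first: H(key) = e5, then zero-pad to 4 bytes: K' = e5 00 00 00.
K' ⊕ ipad = d3 36 36 36.  K' ⊕ opad = b9 5c 5c 5c.
Inner input = (K'⊕ipad) ∥ m = d3 36 36 36 ∥ 05 5e.
Inner hash: sum = 211+54+54+54+5+94 = 472; mod 256 = 216 → d8.
Outer input = (K'⊕opad) ∥ inner = b9 5c 5c 5c ∥ d8.
Outer hash (tag): sum = 185+92+92+92+216 = 677; mod 256 = 165 → a5.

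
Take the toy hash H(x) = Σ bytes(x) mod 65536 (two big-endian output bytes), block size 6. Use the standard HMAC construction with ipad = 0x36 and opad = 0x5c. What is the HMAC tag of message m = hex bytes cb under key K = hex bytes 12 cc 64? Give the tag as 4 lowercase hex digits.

0309

Key hex bytes 12 cc 64 is 3 bytes ≤ B = 6; zero-pad to 6 bytes: K' = 12 cc 64 00 00 00.
K' ⊕ ipad = 24 fa 52 36 36 36.  K' ⊕ opad = 4e 90 38 5c 5c 5c.
Inner input = (K'⊕ipad) ∥ m = 24 fa 52 36 36 36 ∥ cb.
Inner hash: sum = 36+250+82+54+54+54+203 = 733 → 02 dd.
Outer input = (K'⊕opad) ∥ inner = 4e 90 38 5c 5c 5c ∥ 02 dd.
Outer hash (tag): sum = 78+144+56+92+92+92+2+221 = 777 → 03 09.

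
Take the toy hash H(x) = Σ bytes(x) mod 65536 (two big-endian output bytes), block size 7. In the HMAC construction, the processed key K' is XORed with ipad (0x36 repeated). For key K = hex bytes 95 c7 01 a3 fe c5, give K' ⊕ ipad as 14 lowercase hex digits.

Key hex bytes 95 c7 01 a3 fe c5 is 6 bytes ≤ B = 7; zero-pad to 7 bytes: K' = 95 c7 01 a3 fe c5 00.
XOR each byte with 0x36: 95⊕36=a3, c7⊕36=f1, 01⊕36=37, a3⊕36=95, fe⊕36=c8, c5⊕36=f3, 00⊕36=36.

a3f13795c8f336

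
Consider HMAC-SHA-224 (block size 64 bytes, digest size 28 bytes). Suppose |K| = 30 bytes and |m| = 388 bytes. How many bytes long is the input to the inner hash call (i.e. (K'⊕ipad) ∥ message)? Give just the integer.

Key is 30 ≤ 64 bytes, zero-padded: |K'| = 64.
Inner input = (K'⊕ipad) ∥ m → 64 + 388 = 452 bytes.

452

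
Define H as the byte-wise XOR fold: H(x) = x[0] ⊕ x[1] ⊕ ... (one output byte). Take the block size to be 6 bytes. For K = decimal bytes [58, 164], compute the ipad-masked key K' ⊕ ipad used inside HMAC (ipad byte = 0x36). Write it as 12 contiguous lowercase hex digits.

Key decimal bytes [58, 164] = 3a a4 is 2 bytes ≤ B = 6; zero-pad to 6 bytes: K' = 3a a4 00 00 00 00.
XOR each byte with 0x36: 3a⊕36=0c, a4⊕36=92, 00⊕36=36, 00⊕36=36, 00⊕36=36, 00⊕36=36.

0c9236363636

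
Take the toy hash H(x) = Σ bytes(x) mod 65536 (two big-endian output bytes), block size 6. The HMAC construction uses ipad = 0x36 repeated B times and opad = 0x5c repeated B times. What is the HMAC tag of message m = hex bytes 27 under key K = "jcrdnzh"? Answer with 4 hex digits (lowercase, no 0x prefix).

Key "jcrdnzh" = 6a 63 72 64 6e 7a 68 is 7 bytes > B = 6, so hash it first: H(key) = 02 f3, then zero-pad to 6 bytes: K' = 02 f3 00 00 00 00.
K' ⊕ ipad = 34 c5 36 36 36 36.  K' ⊕ opad = 5e af 5c 5c 5c 5c.
Inner input = (K'⊕ipad) ∥ m = 34 c5 36 36 36 36 ∥ 27.
Inner hash: sum = 52+197+54+54+54+54+39 = 504 → 01 f8.
Outer input = (K'⊕opad) ∥ inner = 5e af 5c 5c 5c 5c ∥ 01 f8.
Outer hash (tag): sum = 94+175+92+92+92+92+1+248 = 886 → 03 76.

0376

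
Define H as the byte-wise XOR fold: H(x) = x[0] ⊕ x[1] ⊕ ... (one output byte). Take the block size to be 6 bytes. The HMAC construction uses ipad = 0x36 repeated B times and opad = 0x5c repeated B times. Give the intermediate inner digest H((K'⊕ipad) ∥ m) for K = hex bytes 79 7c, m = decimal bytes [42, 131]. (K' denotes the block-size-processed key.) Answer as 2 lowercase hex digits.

ac

Key hex bytes 79 7c is 2 bytes ≤ B = 6; zero-pad to 6 bytes: K' = 79 7c 00 00 00 00.
K' ⊕ ipad = 4f 4a 36 36 36 36.
Inner input = 4f 4a 36 36 36 36 ∥ 2a 83.
Inner hash: XOR 4f⊕4a⊕36⊕36⊕36⊕36⊕2a⊕83 = ac.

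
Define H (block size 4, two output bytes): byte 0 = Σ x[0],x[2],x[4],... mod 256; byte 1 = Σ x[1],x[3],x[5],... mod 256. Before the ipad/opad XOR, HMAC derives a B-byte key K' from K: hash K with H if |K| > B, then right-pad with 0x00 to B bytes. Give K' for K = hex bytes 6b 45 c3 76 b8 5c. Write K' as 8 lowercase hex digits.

|K| = 6 > B = 4, so first hash the key.
H(K): even-index sum = 486 mod 256 = 230; odd-index sum = 279 mod 256 = 23 → e6 17.
Zero-pad H(K) = e6 17 to 4 bytes: K' = e6 17 00 00.

e6170000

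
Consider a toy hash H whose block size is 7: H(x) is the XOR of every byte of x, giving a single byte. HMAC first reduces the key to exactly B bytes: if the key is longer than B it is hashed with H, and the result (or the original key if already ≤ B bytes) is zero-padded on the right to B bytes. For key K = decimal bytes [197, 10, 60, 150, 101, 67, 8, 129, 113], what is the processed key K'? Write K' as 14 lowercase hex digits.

|K| = 9 > B = 7, so first hash the key.
H(K): XOR c5⊕0a⊕3c⊕96⊕65⊕43⊕08⊕81⊕71 = bb.
Zero-pad H(K) = bb to 7 bytes: K' = bb 00 00 00 00 00 00.

bb000000000000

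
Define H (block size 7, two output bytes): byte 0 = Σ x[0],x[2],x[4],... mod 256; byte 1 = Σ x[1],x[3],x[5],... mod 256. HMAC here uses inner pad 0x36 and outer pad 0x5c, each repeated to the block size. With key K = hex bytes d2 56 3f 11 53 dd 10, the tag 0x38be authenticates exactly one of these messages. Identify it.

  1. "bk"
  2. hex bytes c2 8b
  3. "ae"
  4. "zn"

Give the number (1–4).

4

Key hex bytes d2 56 3f 11 53 dd 10 is exactly B = 7 bytes: K' = d2 56 3f 11 53 dd 10.
K' ⊕ ipad = e4 60 09 27 65 eb 26; K' ⊕ opad = 8e 0a 63 4d 0f 81 4c.
m1: inner = H(e4 60 09 27 65 eb 26 62 6b) = e3 d4; tag = H(8e 0a 63 4d 0f 81 4c e3 d4) = 20bb
m2: inner = H(e4 60 09 27 65 eb 26 c2 8b) = 03 34; tag = H(8e 0a 63 4d 0f 81 4c 03 34) = 80db
m3: inner = H(e4 60 09 27 65 eb 26 61 65) = dd d3; tag = H(8e 0a 63 4d 0f 81 4c dd d3) = 1fb5
m4: inner = H(e4 60 09 27 65 eb 26 7a 6e) = e6 ec; tag = H(8e 0a 63 4d 0f 81 4c e6 ec) = 38be ← matches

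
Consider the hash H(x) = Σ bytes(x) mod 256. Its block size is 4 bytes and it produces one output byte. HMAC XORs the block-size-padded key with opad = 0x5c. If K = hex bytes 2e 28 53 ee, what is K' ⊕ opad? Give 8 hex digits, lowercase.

72740fb2

Key hex bytes 2e 28 53 ee is exactly B = 4 bytes: K' = 2e 28 53 ee.
XOR each byte with 0x5c: 2e⊕5c=72, 28⊕5c=74, 53⊕5c=0f, ee⊕5c=b2.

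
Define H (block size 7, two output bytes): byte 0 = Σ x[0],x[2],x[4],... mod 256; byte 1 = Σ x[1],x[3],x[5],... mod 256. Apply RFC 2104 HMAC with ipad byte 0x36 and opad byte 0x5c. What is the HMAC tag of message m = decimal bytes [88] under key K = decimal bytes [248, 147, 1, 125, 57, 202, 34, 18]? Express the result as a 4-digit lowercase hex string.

ba6c

Key decimal bytes [248, 147, 1, 125, 57, 202, 34, 18] = f8 93 01 7d 39 ca 22 12 is 8 bytes > B = 7, so hash it first: H(key) = 54 ec, then zero-pad to 7 bytes: K' = 54 ec 00 00 00 00 00.
K' ⊕ ipad = 62 da 36 36 36 36 36.  K' ⊕ opad = 08 b0 5c 5c 5c 5c 5c.
Inner input = (K'⊕ipad) ∥ m = 62 da 36 36 36 36 36 ∥ 58.
Inner hash: even-index sum = 260 mod 256 = 4; odd-index sum = 414 mod 256 = 158 → 04 9e.
Outer input = (K'⊕opad) ∥ inner = 08 b0 5c 5c 5c 5c 5c ∥ 04 9e.
Outer hash (tag): even-index sum = 442 mod 256 = 186; odd-index sum = 364 mod 256 = 108 → ba 6c.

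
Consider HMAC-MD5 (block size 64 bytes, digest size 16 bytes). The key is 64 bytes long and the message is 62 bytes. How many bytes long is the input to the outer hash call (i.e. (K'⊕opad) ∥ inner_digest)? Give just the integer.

Key is 64 ≤ 64 bytes, zero-padded: |K'| = 64.
Outer input = (K'⊕opad) ∥ H(inner) → 64 + 16 = 80 bytes.

80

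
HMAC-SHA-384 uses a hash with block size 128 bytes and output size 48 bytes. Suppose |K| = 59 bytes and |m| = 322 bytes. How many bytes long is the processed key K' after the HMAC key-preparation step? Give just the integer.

128

Key is 59 ≤ 128 bytes, zero-padded: |K'| = 128.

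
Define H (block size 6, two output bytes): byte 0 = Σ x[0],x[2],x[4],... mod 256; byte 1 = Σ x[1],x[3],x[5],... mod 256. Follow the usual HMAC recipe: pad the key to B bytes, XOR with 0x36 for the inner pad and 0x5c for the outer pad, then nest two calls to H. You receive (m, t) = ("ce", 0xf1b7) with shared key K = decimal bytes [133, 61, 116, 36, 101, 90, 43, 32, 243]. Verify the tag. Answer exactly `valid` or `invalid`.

Key decimal bytes [133, 61, 116, 36, 101, 90, 43, 32, 243] = 85 3d 74 24 65 5a 2b 20 f3 is 9 bytes > B = 6, so hash it first: H(key) = 7c db, then zero-pad to 6 bytes: K' = 7c db 00 00 00 00.
K' ⊕ ipad = 4a ed 36 36 36 36; K' ⊕ opad = 20 87 5c 5c 5c 5c.
Inner hash: even-index sum = 281 mod 256 = 25; odd-index sum = 446 mod 256 = 190 → 19 be.
Outer hash (recomputed tag): even-index sum = 241 mod 256 = 241; odd-index sum = 509 mod 256 = 253 → f1 fd.
Recomputed tag = f1fd; claimed = f1b7 → mismatch.

invalid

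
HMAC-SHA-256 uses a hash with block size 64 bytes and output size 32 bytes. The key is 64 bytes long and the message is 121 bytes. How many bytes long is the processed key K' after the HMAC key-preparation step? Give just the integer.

64

Key is 64 ≤ 64 bytes, zero-padded: |K'| = 64.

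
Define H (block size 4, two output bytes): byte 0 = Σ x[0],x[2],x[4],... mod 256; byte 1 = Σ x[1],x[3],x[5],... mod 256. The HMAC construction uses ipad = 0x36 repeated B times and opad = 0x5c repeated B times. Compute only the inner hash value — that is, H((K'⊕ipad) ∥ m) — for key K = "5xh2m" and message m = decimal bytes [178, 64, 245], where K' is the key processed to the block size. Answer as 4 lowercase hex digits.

1912

Key "5xh2m" = 35 78 68 32 6d is 5 bytes > B = 4, so hash it first: H(key) = 0a aa, then zero-pad to 4 bytes: K' = 0a aa 00 00.
K' ⊕ ipad = 3c 9c 36 36.
Inner input = 3c 9c 36 36 ∥ b2 40 f5.
Inner hash: even-index sum = 537 mod 256 = 25; odd-index sum = 274 mod 256 = 18 → 19 12.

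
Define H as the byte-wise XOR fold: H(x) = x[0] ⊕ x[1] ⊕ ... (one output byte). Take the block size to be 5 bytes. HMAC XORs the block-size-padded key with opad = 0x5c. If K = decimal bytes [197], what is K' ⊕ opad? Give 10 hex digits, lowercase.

995c5c5c5c

Key decimal bytes [197] = c5 is 1 byte ≤ B = 5; zero-pad to 5 bytes: K' = c5 00 00 00 00.
XOR each byte with 0x5c: c5⊕5c=99, 00⊕5c=5c, 00⊕5c=5c, 00⊕5c=5c, 00⊕5c=5c.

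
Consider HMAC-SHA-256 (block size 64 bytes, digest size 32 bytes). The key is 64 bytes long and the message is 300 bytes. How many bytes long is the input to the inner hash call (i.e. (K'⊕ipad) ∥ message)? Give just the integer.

Key is 64 ≤ 64 bytes, zero-padded: |K'| = 64.
Inner input = (K'⊕ipad) ∥ m → 64 + 300 = 364 bytes.

364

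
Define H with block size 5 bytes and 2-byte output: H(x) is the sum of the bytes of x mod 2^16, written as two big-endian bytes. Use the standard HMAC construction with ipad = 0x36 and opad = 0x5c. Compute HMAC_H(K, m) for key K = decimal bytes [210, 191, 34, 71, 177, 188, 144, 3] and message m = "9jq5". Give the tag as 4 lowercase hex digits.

Key decimal bytes [210, 191, 34, 71, 177, 188, 144, 3] = d2 bf 22 47 b1 bc 90 03 is 8 bytes > B = 5, so hash it first: H(key) = 03 fa, then zero-pad to 5 bytes: K' = 03 fa 00 00 00.
K' ⊕ ipad = 35 cc 36 36 36.  K' ⊕ opad = 5f a6 5c 5c 5c.
Inner input = (K'⊕ipad) ∥ m = 35 cc 36 36 36 ∥ 39 6a 71 35.
Inner hash: sum = 53+204+54+54+54+57+106+113+53 = 748 → 02 ec.
Outer input = (K'⊕opad) ∥ inner = 5f a6 5c 5c 5c ∥ 02 ec.
Outer hash (tag): sum = 95+166+92+92+92+2+236 = 775 → 03 07.

0307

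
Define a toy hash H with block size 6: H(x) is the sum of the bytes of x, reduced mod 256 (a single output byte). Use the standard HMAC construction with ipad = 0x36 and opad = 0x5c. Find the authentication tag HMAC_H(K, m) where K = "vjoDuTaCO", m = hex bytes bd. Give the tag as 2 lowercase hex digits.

Key "vjoDuTaCO" = 76 6a 6f 44 75 54 61 43 4f is 9 bytes > B = 6, so hash it first: H(key) = 4f, then zero-pad to 6 bytes: K' = 4f 00 00 00 00 00.
K' ⊕ ipad = 79 36 36 36 36 36.  K' ⊕ opad = 13 5c 5c 5c 5c 5c.
Inner input = (K'⊕ipad) ∥ m = 79 36 36 36 36 36 ∥ bd.
Inner hash: sum = 121+54+54+54+54+54+189 = 580; mod 256 = 68 → 44.
Outer input = (K'⊕opad) ∥ inner = 13 5c 5c 5c 5c 5c ∥ 44.
Outer hash (tag): sum = 19+92+92+92+92+92+68 = 547; mod 256 = 35 → 23.

23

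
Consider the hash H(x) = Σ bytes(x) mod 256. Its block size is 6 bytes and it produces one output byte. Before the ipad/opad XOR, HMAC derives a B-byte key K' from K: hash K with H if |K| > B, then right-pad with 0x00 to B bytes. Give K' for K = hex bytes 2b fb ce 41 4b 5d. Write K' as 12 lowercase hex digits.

2bfbce414b5d

Key hex bytes 2b fb ce 41 4b 5d is exactly B = 6 bytes: K' = 2b fb ce 41 4b 5d.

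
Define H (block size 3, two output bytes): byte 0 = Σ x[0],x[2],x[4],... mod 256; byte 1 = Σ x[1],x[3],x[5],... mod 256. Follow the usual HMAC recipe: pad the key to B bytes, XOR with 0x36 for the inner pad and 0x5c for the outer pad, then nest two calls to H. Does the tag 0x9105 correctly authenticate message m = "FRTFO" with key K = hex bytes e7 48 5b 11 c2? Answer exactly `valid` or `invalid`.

invalid

Key hex bytes e7 48 5b 11 c2 is 5 bytes > B = 3, so hash it first: H(key) = 04 59, then zero-pad to 3 bytes: K' = 04 59 00.
K' ⊕ ipad = 32 6f 36; K' ⊕ opad = 58 05 5c.
Inner hash: even-index sum = 256 mod 256 = 0; odd-index sum = 344 mod 256 = 88 → 00 58.
Outer hash (recomputed tag): even-index sum = 268 mod 256 = 12; odd-index sum = 5 mod 256 = 5 → 0c 05.
Recomputed tag = 0c05; claimed = 9105 → mismatch.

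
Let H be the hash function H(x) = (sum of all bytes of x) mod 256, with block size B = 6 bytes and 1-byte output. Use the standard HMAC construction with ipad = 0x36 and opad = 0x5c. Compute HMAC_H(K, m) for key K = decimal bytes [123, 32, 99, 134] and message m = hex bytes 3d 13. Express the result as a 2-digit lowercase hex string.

98

Key decimal bytes [123, 32, 99, 134] = 7b 20 63 86 is 4 bytes ≤ B = 6; zero-pad to 6 bytes: K' = 7b 20 63 86 00 00.
K' ⊕ ipad = 4d 16 55 b0 36 36.  K' ⊕ opad = 27 7c 3f da 5c 5c.
Inner input = (K'⊕ipad) ∥ m = 4d 16 55 b0 36 36 ∥ 3d 13.
Inner hash: sum = 77+22+85+176+54+54+61+19 = 548; mod 256 = 36 → 24.
Outer input = (K'⊕opad) ∥ inner = 27 7c 3f da 5c 5c ∥ 24.
Outer hash (tag): sum = 39+124+63+218+92+92+36 = 664; mod 256 = 152 → 98.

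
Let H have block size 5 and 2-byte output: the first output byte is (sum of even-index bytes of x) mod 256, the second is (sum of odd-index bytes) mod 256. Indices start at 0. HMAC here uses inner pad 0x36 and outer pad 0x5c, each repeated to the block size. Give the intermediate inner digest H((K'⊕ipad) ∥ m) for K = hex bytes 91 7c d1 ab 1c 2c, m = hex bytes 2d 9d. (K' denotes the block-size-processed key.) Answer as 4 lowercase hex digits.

51c8

Key hex bytes 91 7c d1 ab 1c 2c is 6 bytes > B = 5, so hash it first: H(key) = 7e 53, then zero-pad to 5 bytes: K' = 7e 53 00 00 00.
K' ⊕ ipad = 48 65 36 36 36.
Inner input = 48 65 36 36 36 ∥ 2d 9d.
Inner hash: even-index sum = 337 mod 256 = 81; odd-index sum = 200 mod 256 = 200 → 51 c8.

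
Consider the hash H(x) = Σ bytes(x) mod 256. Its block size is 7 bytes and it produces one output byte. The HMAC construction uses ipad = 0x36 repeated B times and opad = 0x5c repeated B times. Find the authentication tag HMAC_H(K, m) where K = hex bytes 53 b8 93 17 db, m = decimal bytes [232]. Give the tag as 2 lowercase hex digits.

Key hex bytes 53 b8 93 17 db is 5 bytes ≤ B = 7; zero-pad to 7 bytes: K' = 53 b8 93 17 db 00 00.
K' ⊕ ipad = 65 8e a5 21 ed 36 36.  K' ⊕ opad = 0f e4 cf 4b 87 5c 5c.
Inner input = (K'⊕ipad) ∥ m = 65 8e a5 21 ed 36 36 ∥ e8.
Inner hash: sum = 101+142+165+33+237+54+54+232 = 1018; mod 256 = 250 → fa.
Outer input = (K'⊕opad) ∥ inner = 0f e4 cf 4b 87 5c 5c ∥ fa.
Outer hash (tag): sum = 15+228+207+75+135+92+92+250 = 1094; mod 256 = 70 → 46.

46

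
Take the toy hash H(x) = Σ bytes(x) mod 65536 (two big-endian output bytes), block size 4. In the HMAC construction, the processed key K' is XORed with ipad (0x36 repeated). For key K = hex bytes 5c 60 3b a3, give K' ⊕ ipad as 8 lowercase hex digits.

Key hex bytes 5c 60 3b a3 is exactly B = 4 bytes: K' = 5c 60 3b a3.
XOR each byte with 0x36: 5c⊕36=6a, 60⊕36=56, 3b⊕36=0d, a3⊕36=95.

6a560d95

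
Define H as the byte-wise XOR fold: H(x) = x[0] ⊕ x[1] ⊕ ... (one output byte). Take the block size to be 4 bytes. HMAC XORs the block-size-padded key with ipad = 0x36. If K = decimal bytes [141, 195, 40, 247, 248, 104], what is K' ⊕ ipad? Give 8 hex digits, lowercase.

Key decimal bytes [141, 195, 40, 247, 248, 104] = 8d c3 28 f7 f8 68 is 6 bytes > B = 4, so hash it first: H(key) = 01, then zero-pad to 4 bytes: K' = 01 00 00 00.
XOR each byte with 0x36: 01⊕36=37, 00⊕36=36, 00⊕36=36, 00⊕36=36.

37363636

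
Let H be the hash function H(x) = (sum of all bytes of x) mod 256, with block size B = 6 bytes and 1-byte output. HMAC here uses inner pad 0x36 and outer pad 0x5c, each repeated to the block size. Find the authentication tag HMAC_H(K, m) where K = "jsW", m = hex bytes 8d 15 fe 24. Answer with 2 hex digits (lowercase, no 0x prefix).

Key "jsW" = 6a 73 57 is 3 bytes ≤ B = 6; zero-pad to 6 bytes: K' = 6a 73 57 00 00 00.
K' ⊕ ipad = 5c 45 61 36 36 36.  K' ⊕ opad = 36 2f 0b 5c 5c 5c.
Inner input = (K'⊕ipad) ∥ m = 5c 45 61 36 36 36 ∥ 8d 15 fe 24.
Inner hash: sum = 92+69+97+54+54+54+141+21+254+36 = 872; mod 256 = 104 → 68.
Outer input = (K'⊕opad) ∥ inner = 36 2f 0b 5c 5c 5c ∥ 68.
Outer hash (tag): sum = 54+47+11+92+92+92+104 = 492; mod 256 = 236 → ec.

ec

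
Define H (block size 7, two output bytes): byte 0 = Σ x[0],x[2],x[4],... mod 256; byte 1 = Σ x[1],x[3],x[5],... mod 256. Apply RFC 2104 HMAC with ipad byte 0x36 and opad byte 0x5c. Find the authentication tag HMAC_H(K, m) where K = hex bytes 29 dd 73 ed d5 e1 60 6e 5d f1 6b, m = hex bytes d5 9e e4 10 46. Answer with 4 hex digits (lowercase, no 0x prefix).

800d

Key hex bytes 29 dd 73 ed d5 e1 60 6e 5d f1 6b is 11 bytes > B = 7, so hash it first: H(key) = 99 0a, then zero-pad to 7 bytes: K' = 99 0a 00 00 00 00 00.
K' ⊕ ipad = af 3c 36 36 36 36 36.  K' ⊕ opad = c5 56 5c 5c 5c 5c 5c.
Inner input = (K'⊕ipad) ∥ m = af 3c 36 36 36 36 36 ∥ d5 9e e4 10 46.
Inner hash: even-index sum = 511 mod 256 = 255; odd-index sum = 679 mod 256 = 167 → ff a7.
Outer input = (K'⊕opad) ∥ inner = c5 56 5c 5c 5c 5c 5c ∥ ff a7.
Outer hash (tag): even-index sum = 640 mod 256 = 128; odd-index sum = 525 mod 256 = 13 → 80 0d.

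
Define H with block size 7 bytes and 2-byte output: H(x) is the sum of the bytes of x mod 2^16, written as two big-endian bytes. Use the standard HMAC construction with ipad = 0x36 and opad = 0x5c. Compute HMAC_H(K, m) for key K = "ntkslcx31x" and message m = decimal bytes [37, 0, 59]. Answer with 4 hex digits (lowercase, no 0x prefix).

0364

Key "ntkslcx31x" = 6e 74 6b 73 6c 63 78 33 31 78 is 10 bytes > B = 7, so hash it first: H(key) = 03 e3, then zero-pad to 7 bytes: K' = 03 e3 00 00 00 00 00.
K' ⊕ ipad = 35 d5 36 36 36 36 36.  K' ⊕ opad = 5f bf 5c 5c 5c 5c 5c.
Inner input = (K'⊕ipad) ∥ m = 35 d5 36 36 36 36 36 ∥ 25 00 3b.
Inner hash: sum = 53+213+54+54+54+54+54+37+0+59 = 632 → 02 78.
Outer input = (K'⊕opad) ∥ inner = 5f bf 5c 5c 5c 5c 5c ∥ 02 78.
Outer hash (tag): sum = 95+191+92+92+92+92+92+2+120 = 868 → 03 64.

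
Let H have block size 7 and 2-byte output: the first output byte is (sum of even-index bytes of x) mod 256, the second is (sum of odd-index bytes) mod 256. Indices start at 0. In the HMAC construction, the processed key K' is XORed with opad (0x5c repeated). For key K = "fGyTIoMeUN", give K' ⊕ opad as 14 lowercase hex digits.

Key "fGyTIoMeUN" = 66 47 79 54 49 6f 4d 65 55 4e is 10 bytes > B = 7, so hash it first: H(key) = ca bd, then zero-pad to 7 bytes: K' = ca bd 00 00 00 00 00.
XOR each byte with 0x5c: ca⊕5c=96, bd⊕5c=e1, 00⊕5c=5c, 00⊕5c=5c, 00⊕5c=5c, 00⊕5c=5c, 00⊕5c=5c.

96e15c5c5c5c5c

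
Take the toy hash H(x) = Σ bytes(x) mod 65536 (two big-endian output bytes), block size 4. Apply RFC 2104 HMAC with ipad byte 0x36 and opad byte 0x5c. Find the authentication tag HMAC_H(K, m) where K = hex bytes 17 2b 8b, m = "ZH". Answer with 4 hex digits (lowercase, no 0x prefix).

Key hex bytes 17 2b 8b is 3 bytes ≤ B = 4; zero-pad to 4 bytes: K' = 17 2b 8b 00.
K' ⊕ ipad = 21 1d bd 36.  K' ⊕ opad = 4b 77 d7 5c.
Inner input = (K'⊕ipad) ∥ m = 21 1d bd 36 ∥ 5a 48.
Inner hash: sum = 33+29+189+54+90+72 = 467 → 01 d3.
Outer input = (K'⊕opad) ∥ inner = 4b 77 d7 5c ∥ 01 d3.
Outer hash (tag): sum = 75+119+215+92+1+211 = 713 → 02 c9.

02c9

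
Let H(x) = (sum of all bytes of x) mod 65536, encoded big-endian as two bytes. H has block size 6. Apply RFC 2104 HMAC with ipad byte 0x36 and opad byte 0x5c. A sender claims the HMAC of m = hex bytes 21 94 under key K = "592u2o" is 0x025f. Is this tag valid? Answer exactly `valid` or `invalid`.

invalid

Key "592u2o" = 35 39 32 75 32 6f is exactly B = 6 bytes: K' = 35 39 32 75 32 6f.
K' ⊕ ipad = 03 0f 04 43 04 59; K' ⊕ opad = 69 65 6e 29 6e 33.
Inner hash: sum = 3+15+4+67+4+89+33+148 = 363 → 01 6b.
Outer hash (recomputed tag): sum = 105+101+110+41+110+51+1+107 = 626 → 02 72.
Recomputed tag = 0272; claimed = 025f → mismatch.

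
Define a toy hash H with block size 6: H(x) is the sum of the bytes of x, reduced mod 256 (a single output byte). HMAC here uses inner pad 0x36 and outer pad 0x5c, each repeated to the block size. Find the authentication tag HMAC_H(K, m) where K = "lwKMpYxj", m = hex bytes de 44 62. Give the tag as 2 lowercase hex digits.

Key "lwKMpYxj" = 6c 77 4b 4d 70 59 78 6a is 8 bytes > B = 6, so hash it first: H(key) = 26, then zero-pad to 6 bytes: K' = 26 00 00 00 00 00.
K' ⊕ ipad = 10 36 36 36 36 36.  K' ⊕ opad = 7a 5c 5c 5c 5c 5c.
Inner input = (K'⊕ipad) ∥ m = 10 36 36 36 36 36 ∥ de 44 62.
Inner hash: sum = 16+54+54+54+54+54+222+68+98 = 674; mod 256 = 162 → a2.
Outer input = (K'⊕opad) ∥ inner = 7a 5c 5c 5c 5c 5c ∥ a2.
Outer hash (tag): sum = 122+92+92+92+92+92+162 = 744; mod 256 = 232 → e8.

e8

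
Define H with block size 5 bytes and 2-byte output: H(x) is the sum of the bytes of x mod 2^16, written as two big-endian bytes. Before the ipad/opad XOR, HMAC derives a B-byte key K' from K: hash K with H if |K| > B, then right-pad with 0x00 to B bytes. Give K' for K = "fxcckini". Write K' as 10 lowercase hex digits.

034f000000

|K| = 8 > B = 5, so first hash the key.
H(K): sum = 102+120+99+99+107+105+110+105 = 847 → 03 4f.
Zero-pad H(K) = 03 4f to 5 bytes: K' = 03 4f 00 00 00.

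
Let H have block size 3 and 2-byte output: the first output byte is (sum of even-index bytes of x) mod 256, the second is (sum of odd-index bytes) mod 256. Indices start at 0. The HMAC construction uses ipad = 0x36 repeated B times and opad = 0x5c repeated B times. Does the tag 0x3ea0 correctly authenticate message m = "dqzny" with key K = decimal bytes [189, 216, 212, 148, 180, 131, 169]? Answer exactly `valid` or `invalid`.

Key decimal bytes [189, 216, 212, 148, 180, 131, 169] = bd d8 d4 94 b4 83 a9 is 7 bytes > B = 3, so hash it first: H(key) = ee ef, then zero-pad to 3 bytes: K' = ee ef 00.
K' ⊕ ipad = d8 d9 36; K' ⊕ opad = b2 b3 5c.
Inner hash: even-index sum = 493 mod 256 = 237; odd-index sum = 560 mod 256 = 48 → ed 30.
Outer hash (recomputed tag): even-index sum = 318 mod 256 = 62; odd-index sum = 416 mod 256 = 160 → 3e a0.
Recomputed tag = 3ea0; claimed = 3ea0 → match.

valid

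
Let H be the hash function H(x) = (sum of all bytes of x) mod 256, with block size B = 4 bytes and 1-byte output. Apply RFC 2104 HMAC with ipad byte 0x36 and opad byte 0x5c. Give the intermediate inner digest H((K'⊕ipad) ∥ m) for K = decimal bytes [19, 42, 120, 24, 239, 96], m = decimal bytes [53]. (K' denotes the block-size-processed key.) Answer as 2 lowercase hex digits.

01

Key decimal bytes [19, 42, 120, 24, 239, 96] = 13 2a 78 18 ef 60 is 6 bytes > B = 4, so hash it first: H(key) = 1c, then zero-pad to 4 bytes: K' = 1c 00 00 00.
K' ⊕ ipad = 2a 36 36 36.
Inner input = 2a 36 36 36 ∥ 35.
Inner hash: sum = 42+54+54+54+53 = 257; mod 256 = 1 → 01.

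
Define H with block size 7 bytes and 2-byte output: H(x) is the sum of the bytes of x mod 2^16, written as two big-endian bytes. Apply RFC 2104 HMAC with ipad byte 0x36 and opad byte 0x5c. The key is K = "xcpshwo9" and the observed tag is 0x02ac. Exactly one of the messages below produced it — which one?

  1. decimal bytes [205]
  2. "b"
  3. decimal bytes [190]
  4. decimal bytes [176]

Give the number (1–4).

Key "xcpshwo9" = 78 63 70 73 68 77 6f 39 is 8 bytes > B = 7, so hash it first: H(key) = 03 45, then zero-pad to 7 bytes: K' = 03 45 00 00 00 00 00.
K' ⊕ ipad = 35 73 36 36 36 36 36; K' ⊕ opad = 5f 19 5c 5c 5c 5c 5c.
m1: inner = H(35 73 36 36 36 36 36 cd) = 02 83; tag = H(5f 19 5c 5c 5c 5c 5c 02 83) = 02c9
m2: inner = H(35 73 36 36 36 36 36 62) = 02 18; tag = H(5f 19 5c 5c 5c 5c 5c 02 18) = 025e
m3: inner = H(35 73 36 36 36 36 36 be) = 02 74; tag = H(5f 19 5c 5c 5c 5c 5c 02 74) = 02ba
m4: inner = H(35 73 36 36 36 36 36 b0) = 02 66; tag = H(5f 19 5c 5c 5c 5c 5c 02 66) = 02ac ← matches

4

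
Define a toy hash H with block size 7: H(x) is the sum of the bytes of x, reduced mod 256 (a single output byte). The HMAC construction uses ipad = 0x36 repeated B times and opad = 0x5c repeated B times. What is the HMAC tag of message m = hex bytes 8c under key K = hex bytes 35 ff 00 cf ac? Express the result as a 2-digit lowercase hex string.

Key hex bytes 35 ff 00 cf ac is 5 bytes ≤ B = 7; zero-pad to 7 bytes: K' = 35 ff 00 cf ac 00 00.
K' ⊕ ipad = 03 c9 36 f9 9a 36 36.  K' ⊕ opad = 69 a3 5c 93 f0 5c 5c.
Inner input = (K'⊕ipad) ∥ m = 03 c9 36 f9 9a 36 36 ∥ 8c.
Inner hash: sum = 3+201+54+249+154+54+54+140 = 909; mod 256 = 141 → 8d.
Outer input = (K'⊕opad) ∥ inner = 69 a3 5c 93 f0 5c 5c ∥ 8d.
Outer hash (tag): sum = 105+163+92+147+240+92+92+141 = 1072; mod 256 = 48 → 30.

30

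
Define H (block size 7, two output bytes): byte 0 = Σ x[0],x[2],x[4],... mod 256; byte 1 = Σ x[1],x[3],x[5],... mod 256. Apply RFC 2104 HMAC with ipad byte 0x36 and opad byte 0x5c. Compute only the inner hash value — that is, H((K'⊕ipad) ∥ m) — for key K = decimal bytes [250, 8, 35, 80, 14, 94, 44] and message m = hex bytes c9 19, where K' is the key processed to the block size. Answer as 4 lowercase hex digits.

4cd5

Key decimal bytes [250, 8, 35, 80, 14, 94, 44] = fa 08 23 50 0e 5e 2c is exactly B = 7 bytes: K' = fa 08 23 50 0e 5e 2c.
K' ⊕ ipad = cc 3e 15 66 38 68 1a.
Inner input = cc 3e 15 66 38 68 1a ∥ c9 19.
Inner hash: even-index sum = 332 mod 256 = 76; odd-index sum = 469 mod 256 = 213 → 4c d5.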